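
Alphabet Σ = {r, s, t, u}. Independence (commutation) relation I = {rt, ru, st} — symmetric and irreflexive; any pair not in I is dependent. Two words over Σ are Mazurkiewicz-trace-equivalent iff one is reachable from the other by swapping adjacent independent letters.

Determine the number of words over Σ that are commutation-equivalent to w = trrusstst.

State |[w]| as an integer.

81

0(t) covers ∅
1(r) covers ∅
2(r) covers 1:r
3(u) covers 0:t
4(s) covers 2:r, 3:u
5(s) covers 4:s
6(t) covers 3:u
7(s) covers 5:s
8(t) covers 6:t
floor of heap: 0:t, 1:r
completions by unplaced set U, small U first (add the entries for U minus each lowest piece of U):
  |U|=1: {7}:1  {8}:1
  |U|=2: {5,7}:1  {6,8}:1  {7,8}:2
  |U|=3: {4,5,7}:1  {5,7,8}:3  {6,7,8}:3
  |U|=4: {2,4,5,7}:1  {4,5,7,8}:4  {5,6,7,8}:6
  |U|=5: {1,2,4,5,7}:1  {2,4,5,7,8}:5  {4,5,6,7,8}:10
  |U|=6: {1,2,4,5,7,8}:6  {2,4,5,6,7,8}:15  {3,4,5,6,7,8}:10
  |U|=7: {0,3,4,5,6,7,8}:10  {1,2,4,5,6,7,8}:21  {2,3,4,5,6,7,8}:25
  start at 0(t): 46
  start at 1(r): 35
sum over floor = 81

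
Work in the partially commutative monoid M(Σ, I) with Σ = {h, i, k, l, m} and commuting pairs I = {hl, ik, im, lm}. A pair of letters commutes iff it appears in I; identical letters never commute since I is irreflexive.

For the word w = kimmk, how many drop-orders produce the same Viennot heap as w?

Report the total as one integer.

5

#0=k has no predecessor
#1=i has no predecessor
#2=m depends on [0:k]
#3=m depends on [2:m]
#4=k depends on [3:m]
sources: [0:k, 1:i]
N(rest) = Σ N(rest − s) over sources s of rest; N(one piece) = 1:
  size 1 → [1]=1  [4]=1
  size 2 → [1,4]=2  [3,4]=1
  size 3 → [1,3,4]=3  [2,3,4]=1
  first=0(k) contributes 4
  first=1(i) contributes 1
|[w]| = 5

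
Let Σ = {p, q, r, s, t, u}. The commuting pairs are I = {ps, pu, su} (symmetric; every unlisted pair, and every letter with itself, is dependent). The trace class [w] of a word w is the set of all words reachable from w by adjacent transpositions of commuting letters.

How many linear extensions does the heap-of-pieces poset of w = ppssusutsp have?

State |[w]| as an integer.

0(p) covers ∅
1(p) covers 0:p
2(s) covers ∅
3(s) covers 2:s
4(u) covers ∅
5(s) covers 3:s
6(u) covers 4:u
7(t) covers 1:p, 5:s, 6:u
8(s) covers 7:t
9(p) covers 7:t
floor of heap: 0:p, 2:s, 4:u
completions by unplaced set U, small U first (add the entries for U minus each lowest piece of U):
  |U|=1: {8}:1  {9}:1
  |U|=2: {8,9}:2
  |U|=3: {7,8,9}:2
  |U|=4: {1,7,8,9}:2  {5,7,8,9}:2  {6,7,8,9}:2
  |U|=5: {0,1,7,8,9}:2  {1,5,7,8,9}:4  {1,6,7,8,9}:4  {3,5,7,8,9}:2  {4,6,7,8,9}:2  {5,6,7,8,9}:4
  |U|=6: {0,1,5,7,8,9}:6  {0,1,6,7,8,9}:6  {1,3,5,7,8,9}:6  {1,4,6,7,8,9}:6  {1,5,6,7,8,9}:12  {2,3,5,7,8,9}:2  {3,5,6,7,8,9}:6  {4,5,6,7,8,9}:6
  |U|=7: {0,1,3,5,7,8,9}:12  {0,1,4,6,7,8,9}:12  {0,1,5,6,7,8,9}:24  {1,2,3,5,7,8,9}:8  {1,3,5,6,7,8,9}:24  {1,4,5,6,7,8,9}:24  {2,3,5,6,7,8,9}:8  {3,4,5,6,7,8,9}:12
  |U|=8: {0,1,2,3,5,7,8,9}:20  {0,1,3,5,6,7,8,9}:60  {0,1,4,5,6,7,8,9}:60  {1,2,3,5,6,7,8,9}:40  {1,3,4,5,6,7,8,9}:60  {2,3,4,5,6,7,8,9}:20
  start at 0(p): 120
  start at 2(s): 180
  start at 4(u): 120
sum over floor = 420

420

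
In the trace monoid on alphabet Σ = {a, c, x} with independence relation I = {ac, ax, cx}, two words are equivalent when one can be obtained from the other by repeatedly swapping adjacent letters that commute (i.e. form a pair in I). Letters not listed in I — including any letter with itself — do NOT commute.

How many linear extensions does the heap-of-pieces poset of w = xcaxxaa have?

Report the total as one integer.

140

drop 0:x onto floor
drop 1:c onto floor
drop 2:a onto floor
drop 3:x onto {0:x}
drop 4:x onto {3:x}
drop 5:a onto {2:a}
drop 6:a onto {5:a}
ground layer = {0:x, 1:c, 2:a}
drop-orders for the pieces not yet dropped (sum over which currently-grounded one goes next):
  1 to go: {1} 1  {4} 1  {6} 1
  2 to go: {1,4} 2  {1,6} 2  {3,4} 1  {4,6} 2  {5,6} 1
  3 to go: {0,3,4} 1  {1,3,4} 3  {1,4,6} 6  {1,5,6} 3  {2,5,6} 1  {3,4,6} 3  {4,5,6} 3
  4 to go: {0,1,3,4} 4  {0,3,4,6} 4  {1,2,5,6} 4  {1,3,4,6} 12  {1,4,5,6} 12  {2,4,5,6} 4  {3,4,5,6} 6
  5 to go: {0,1,3,4,6} 20  {0,3,4,5,6} 10  {1,2,4,5,6} 20  {1,3,4,5,6} 30  {2,3,4,5,6} 10
  if 0:x drops first: 60 orders
  if 1:c drops first: 20 orders
  if 2:a drops first: 60 orders
heap linearizations: 140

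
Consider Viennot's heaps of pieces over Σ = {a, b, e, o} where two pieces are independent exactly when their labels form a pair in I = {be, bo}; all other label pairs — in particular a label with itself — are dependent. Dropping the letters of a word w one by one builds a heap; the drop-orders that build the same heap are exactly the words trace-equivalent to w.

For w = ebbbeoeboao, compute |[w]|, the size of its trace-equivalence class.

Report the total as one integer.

drop 0:e onto floor
drop 1:b onto floor
drop 2:b onto {1:b}
drop 3:b onto {2:b}
drop 4:e onto {0:e}
drop 5:o onto {4:e}
drop 6:e onto {5:o}
drop 7:b onto {3:b}
drop 8:o onto {6:e}
drop 9:a onto {7:b, 8:o}
drop 10:o onto {9:a}
ground layer = {0:e, 1:b}
drop-orders for the pieces not yet dropped (sum over which currently-grounded one goes next):
  1 to go: {10} 1
  2 to go: {9,10} 1
  3 to go: {7,9,10} 1  {8,9,10} 1
  4 to go: {3,7,9,10} 1  {6,8,9,10} 1  {7,8,9,10} 2
  5 to go: {2,3,7,9,10} 1  {3,7,8,9,10} 3  {5,6,8,9,10} 1  {6,7,8,9,10} 3
  6 to go: {1,2,3,7,9,10} 1  {2,3,7,8,9,10} 4  {3,6,7,8,9,10} 6  {4,5,6,8,9,10} 1  {5,6,7,8,9,10} 4
  7 to go: {0,4,5,6,8,9,10} 1  {1,2,3,7,8,9,10} 5  {2,3,6,7,8,9,10} 10  {3,5,6,7,8,9,10} 10  {4,5,6,7,8,9,10} 5
  8 to go: {0,4,5,6,7,8,9,10} 6  {1,2,3,6,7,8,9,10} 15  {2,3,5,6,7,8,9,10} 20  {3,4,5,6,7,8,9,10} 15
  9 to go: {0,3,4,5,6,7,8,9,10} 21  {1,2,3,5,6,7,8,9,10} 35  {2,3,4,5,6,7,8,9,10} 35
  if 0:e drops first: 70 orders
  if 1:b drops first: 56 orders
heap linearizations: 126

126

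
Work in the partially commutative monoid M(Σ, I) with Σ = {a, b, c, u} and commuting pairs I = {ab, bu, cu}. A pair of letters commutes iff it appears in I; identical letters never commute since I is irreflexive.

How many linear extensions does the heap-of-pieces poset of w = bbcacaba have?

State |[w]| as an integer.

3

0(b) covers ∅
1(b) covers 0:b
2(c) covers 1:b
3(a) covers 2:c
4(c) covers 3:a
5(a) covers 4:c
6(b) covers 4:c
7(a) covers 5:a
floor of heap: 0:b
completions by unplaced set U, small U first (add the entries for U minus each lowest piece of U):
  |U|=1: {6}:1  {7}:1
  |U|=2: {5,7}:1  {6,7}:2
  |U|=3: {5,6,7}:3
  |U|=4: {4,5,6,7}:3
  |U|=5: {3,4,5,6,7}:3
  |U|=6: {2,3,4,5,6,7}:3
  start at 0(b): 3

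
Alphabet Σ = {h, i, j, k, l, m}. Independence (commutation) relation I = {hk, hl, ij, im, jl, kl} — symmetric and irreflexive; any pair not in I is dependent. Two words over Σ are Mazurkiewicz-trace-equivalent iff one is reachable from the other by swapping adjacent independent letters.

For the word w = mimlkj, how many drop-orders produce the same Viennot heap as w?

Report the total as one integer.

0(m) covers ∅
1(i) covers ∅
2(m) covers 0:m
3(l) covers 1:i, 2:m
4(k) covers 1:i, 2:m
5(j) covers 4:k
floor of heap: 0:m, 1:i
completions by unplaced set U, small U first (add the entries for U minus each lowest piece of U):
  |U|=1: {3}:1  {5}:1
  |U|=2: {3,5}:2  {4,5}:1
  |U|=3: {3,4,5}:3
  |U|=4: {1,3,4,5}:3  {2,3,4,5}:3
  start at 0(m): 6
  start at 1(i): 3
sum over floor = 9

9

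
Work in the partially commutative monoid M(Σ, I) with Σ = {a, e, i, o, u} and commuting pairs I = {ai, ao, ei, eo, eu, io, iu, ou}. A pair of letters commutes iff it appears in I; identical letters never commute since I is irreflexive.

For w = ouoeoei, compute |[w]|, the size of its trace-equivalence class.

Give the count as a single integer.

#0=o has no predecessor
#1=u has no predecessor
#2=o depends on [0:o]
#3=e has no predecessor
#4=o depends on [2:o]
#5=e depends on [3:e]
#6=i has no predecessor
sources: [0:o, 1:u, 3:e, 6:i]
N(rest) = Σ N(rest − s) over sources s of rest; N(one piece) = 1:
  size 1 → [1]=1  [4]=1  [5]=1  [6]=1
  size 2 → [1,4]=2  [1,5]=2  [1,6]=2  [2,4]=1  [3,5]=1  [4,5]=2  [4,6]=2  [5,6]=2
  size 3 → [0,2,4]=1  [1,2,4]=3  [1,3,5]=3  [1,4,5]=6  [1,4,6]=6  [1,5,6]=6  [2,4,5]=3  [2,4,6]=3  [3,4,5]=3  [3,5,6]=3  [4,5,6]=6
  size 4 → [0,1,2,4]=4  [0,2,4,5]=4  [0,2,4,6]=4  [1,2,4,5]=12  [1,2,4,6]=12  [1,3,4,5]=12  [1,3,5,6]=12  [1,4,5,6]=24  [2,3,4,5]=6  [2,4,5,6]=12  [3,4,5,6]=12
  size 5 → [0,1,2,4,5]=20  [0,1,2,4,6]=20  [0,2,3,4,5]=10  [0,2,4,5,6]=20  [1,2,3,4,5]=30  [1,2,4,5,6]=60  [1,3,4,5,6]=60  [2,3,4,5,6]=30
  first=0(o) contributes 180
  first=1(u) contributes 60
  first=3(e) contributes 120
  first=6(i) contributes 60
|[w]| = 420

420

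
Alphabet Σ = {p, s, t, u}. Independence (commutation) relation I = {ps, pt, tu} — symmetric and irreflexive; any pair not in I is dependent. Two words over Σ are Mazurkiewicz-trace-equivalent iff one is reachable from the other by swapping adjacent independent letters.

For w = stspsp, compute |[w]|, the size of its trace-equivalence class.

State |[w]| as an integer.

drop 0:s onto floor
drop 1:t onto {0:s}
drop 2:s onto {1:t}
drop 3:p onto floor
drop 4:s onto {2:s}
drop 5:p onto {3:p}
ground layer = {0:s, 3:p}
drop-orders for the pieces not yet dropped (sum over which currently-grounded one goes next):
  1 to go: {4} 1  {5} 1
  2 to go: {2,4} 1  {3,5} 1  {4,5} 2
  3 to go: {1,2,4} 1  {2,4,5} 3  {3,4,5} 3
  4 to go: {0,1,2,4} 1  {1,2,4,5} 4  {2,3,4,5} 6
  if 0:s drops first: 10 orders
  if 3:p drops first: 5 orders
heap linearizations: 15

15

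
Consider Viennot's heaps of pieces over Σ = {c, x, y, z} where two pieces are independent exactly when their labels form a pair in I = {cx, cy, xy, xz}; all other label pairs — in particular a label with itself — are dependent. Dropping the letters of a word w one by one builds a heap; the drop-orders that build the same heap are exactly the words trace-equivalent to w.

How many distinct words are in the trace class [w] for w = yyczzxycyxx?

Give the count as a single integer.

1485

0(y) covers ∅
1(y) covers 0:y
2(c) covers ∅
3(z) covers 1:y, 2:c
4(z) covers 3:z
5(x) covers ∅
6(y) covers 4:z
7(c) covers 4:z
8(y) covers 6:y
9(x) covers 5:x
10(x) covers 9:x
floor of heap: 0:y, 2:c, 5:x
completions by unplaced set U, small U first (add the entries for U minus each lowest piece of U):
  |U|=1: {7}:1  {8}:1  {10}:1
  |U|=2: {6,8}:1  {7,8}:2  {7,10}:2  {8,10}:2  {9,10}:1
  |U|=3: {5,9,10}:1  {6,7,8}:3  {6,8,10}:3  {7,8,10}:6  {7,9,10}:3  {8,9,10}:3
  |U|=4: {4,6,7,8}:3  {5,7,9,10}:4  {5,8,9,10}:4  {6,7,8,10}:12  {6,8,9,10}:6  {7,8,9,10}:12
  |U|=5: {3,4,6,7,8}:3  {4,6,7,8,10}:15  {5,6,8,9,10}:10  {5,7,8,9,10}:20  {6,7,8,9,10}:30
  |U|=6: {1,3,4,6,7,8}:3  {2,3,4,6,7,8}:3  {3,4,6,7,8,10}:18  {4,6,7,8,9,10}:45  {5,6,7,8,9,10}:60
  |U|=7: {0,1,3,4,6,7,8}:3  {1,2,3,4,6,7,8}:6  {1,3,4,6,7,8,10}:21  {2,3,4,6,7,8,10}:21  {3,4,6,7,8,9,10}:63  {4,5,6,7,8,9,10}:105
  |U|=8: {0,1,2,3,4,6,7,8}:9  {0,1,3,4,6,7,8,10}:24  {1,2,3,4,6,7,8,10}:48  {1,3,4,6,7,8,9,10}:84  {2,3,4,6,7,8,9,10}:84  {3,4,5,6,7,8,9,10}:168
  |U|=9: {0,1,2,3,4,6,7,8,10}:81  {0,1,3,4,6,7,8,9,10}:108  {1,2,3,4,6,7,8,9,10}:216  {1,3,4,5,6,7,8,9,10}:252  {2,3,4,5,6,7,8,9,10}:252
  start at 0(y): 720
  start at 2(c): 360
  start at 5(x): 405
sum over floor = 1485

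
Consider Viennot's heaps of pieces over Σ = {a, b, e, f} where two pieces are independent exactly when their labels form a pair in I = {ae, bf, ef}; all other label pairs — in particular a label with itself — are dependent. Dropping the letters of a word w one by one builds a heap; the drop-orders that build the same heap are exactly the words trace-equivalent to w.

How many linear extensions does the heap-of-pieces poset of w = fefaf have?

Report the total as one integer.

drop 0:f onto floor
drop 1:e onto floor
drop 2:f onto {0:f}
drop 3:a onto {2:f}
drop 4:f onto {3:a}
ground layer = {0:f, 1:e}
drop-orders for the pieces not yet dropped (sum over which currently-grounded one goes next):
  1 to go: {1} 1  {4} 1
  2 to go: {1,4} 2  {3,4} 1
  3 to go: {1,3,4} 3  {2,3,4} 1
  if 0:f drops first: 4 orders
  if 1:e drops first: 1 orders
heap linearizations: 5

5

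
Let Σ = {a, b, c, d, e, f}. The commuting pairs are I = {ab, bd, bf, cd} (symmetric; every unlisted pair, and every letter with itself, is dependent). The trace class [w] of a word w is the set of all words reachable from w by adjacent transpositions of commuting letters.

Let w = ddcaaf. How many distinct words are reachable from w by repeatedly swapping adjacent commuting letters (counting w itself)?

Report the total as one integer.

3

#0=d has no predecessor
#1=d depends on [0:d]
#2=c has no predecessor
#3=a depends on [1:d, 2:c]
#4=a depends on [3:a]
#5=f depends on [4:a]
sources: [0:d, 2:c]
N(rest) = Σ N(rest − s) over sources s of rest; N(one piece) = 1:
  size 1 → [5]=1
  size 2 → [4,5]=1
  size 3 → [3,4,5]=1
  size 4 → [1,3,4,5]=1  [2,3,4,5]=1
  first=0(d) contributes 2
  first=2(c) contributes 1
|[w]| = 3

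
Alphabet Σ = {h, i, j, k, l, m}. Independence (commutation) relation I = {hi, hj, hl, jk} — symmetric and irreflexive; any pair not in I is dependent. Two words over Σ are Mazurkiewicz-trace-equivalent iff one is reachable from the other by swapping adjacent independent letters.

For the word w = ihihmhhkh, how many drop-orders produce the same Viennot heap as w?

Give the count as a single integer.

6

#0=i has no predecessor
#1=h has no predecessor
#2=i depends on [0:i]
#3=h depends on [1:h]
#4=m depends on [2:i, 3:h]
#5=h depends on [4:m]
#6=h depends on [5:h]
#7=k depends on [6:h]
#8=h depends on [7:k]
sources: [0:i, 1:h]
N(rest) = Σ N(rest − s) over sources s of rest; N(one piece) = 1:
  size 1 → [8]=1
  size 2 → [7,8]=1
  size 3 → [6,7,8]=1
  size 4 → [5,6,7,8]=1
  size 5 → [4,5,6,7,8]=1
  size 6 → [2,4,5,6,7,8]=1  [3,4,5,6,7,8]=1
  size 7 → [0,2,4,5,6,7,8]=1  [1,3,4,5,6,7,8]=1  [2,3,4,5,6,7,8]=2
  first=0(i) contributes 3
  first=1(h) contributes 3
|[w]| = 6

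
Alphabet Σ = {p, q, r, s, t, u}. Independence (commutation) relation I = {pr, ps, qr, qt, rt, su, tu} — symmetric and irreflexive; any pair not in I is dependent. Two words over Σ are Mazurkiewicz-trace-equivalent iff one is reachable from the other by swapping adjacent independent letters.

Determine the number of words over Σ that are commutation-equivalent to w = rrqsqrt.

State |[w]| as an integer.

18

drop 0:r onto floor
drop 1:r onto {0:r}
drop 2:q onto floor
drop 3:s onto {1:r, 2:q}
drop 4:q onto {3:s}
drop 5:r onto {3:s}
drop 6:t onto {3:s}
ground layer = {0:r, 2:q}
drop-orders for the pieces not yet dropped (sum over which currently-grounded one goes next):
  1 to go: {4} 1  {5} 1  {6} 1
  2 to go: {4,5} 2  {4,6} 2  {5,6} 2
  3 to go: {4,5,6} 6
  4 to go: {3,4,5,6} 6
  5 to go: {1,3,4,5,6} 6  {2,3,4,5,6} 6
  if 0:r drops first: 12 orders
  if 2:q drops first: 6 orders
heap linearizations: 18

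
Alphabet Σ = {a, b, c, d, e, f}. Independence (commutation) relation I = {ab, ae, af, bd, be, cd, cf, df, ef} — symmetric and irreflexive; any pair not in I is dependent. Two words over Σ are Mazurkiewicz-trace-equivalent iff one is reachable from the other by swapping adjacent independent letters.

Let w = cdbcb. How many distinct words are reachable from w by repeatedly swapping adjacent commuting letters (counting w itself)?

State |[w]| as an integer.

5

0(c) covers ∅
1(d) covers ∅
2(b) covers 0:c
3(c) covers 2:b
4(b) covers 3:c
floor of heap: 0:c, 1:d
completions by unplaced set U, small U first (add the entries for U minus each lowest piece of U):
  |U|=1: {1}:1  {4}:1
  |U|=2: {1,4}:2  {3,4}:1
  |U|=3: {1,3,4}:3  {2,3,4}:1
  start at 0(c): 4
  start at 1(d): 1
sum over floor = 5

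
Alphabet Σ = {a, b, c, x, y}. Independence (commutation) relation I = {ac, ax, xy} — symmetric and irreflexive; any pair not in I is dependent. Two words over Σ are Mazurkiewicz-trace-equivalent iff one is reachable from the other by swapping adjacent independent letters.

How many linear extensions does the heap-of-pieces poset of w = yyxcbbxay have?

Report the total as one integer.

drop 0:y onto floor
drop 1:y onto {0:y}
drop 2:x onto floor
drop 3:c onto {1:y, 2:x}
drop 4:b onto {3:c}
drop 5:b onto {4:b}
drop 6:x onto {5:b}
drop 7:a onto {5:b}
drop 8:y onto {7:a}
ground layer = {0:y, 2:x}
drop-orders for the pieces not yet dropped (sum over which currently-grounded one goes next):
  1 to go: {6} 1  {8} 1
  2 to go: {6,8} 2  {7,8} 1
  3 to go: {6,7,8} 3
  4 to go: {5,6,7,8} 3
  5 to go: {4,5,6,7,8} 3
  6 to go: {3,4,5,6,7,8} 3
  7 to go: {1,3,4,5,6,7,8} 3  {2,3,4,5,6,7,8} 3
  if 0:y drops first: 6 orders
  if 2:x drops first: 3 orders
heap linearizations: 9

9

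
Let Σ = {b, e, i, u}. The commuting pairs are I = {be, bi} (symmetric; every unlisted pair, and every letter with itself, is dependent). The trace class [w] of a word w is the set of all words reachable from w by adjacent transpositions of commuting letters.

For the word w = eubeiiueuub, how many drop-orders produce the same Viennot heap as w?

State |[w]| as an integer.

4

piece 0:e — minimal
piece 1:u rests on {0:e}
piece 2:b rests on {1:u}
piece 3:e rests on {1:u}
piece 4:i rests on {3:e}
piece 5:i rests on {4:i}
piece 6:u rests on {2:b, 5:i}
piece 7:e rests on {6:u}
piece 8:u rests on {7:e}
piece 9:u rests on {8:u}
piece 10:b rests on {9:u}
minimal pieces: {0:e}
ways to finish when only these pieces remain (= sum over removing one remaining piece with nothing left below it):
  1 left: {10}→1
  2 left: {9,10}→1
  3 left: {8,9,10}→1
  4 left: {7,8,9,10}→1
  5 left: {6,7,8,9,10}→1
  6 left: {2,6,7,8,9,10}→1  {5,6,7,8,9,10}→1
  7 left: {2,5,6,7,8,9,10}→2  {4,5,6,7,8,9,10}→1
  8 left: {2,4,5,6,7,8,9,10}→3  {3,4,5,6,7,8,9,10}→1
  9 left: {2,3,4,5,6,7,8,9,10}→4
  placing 0:e first → 4 extensions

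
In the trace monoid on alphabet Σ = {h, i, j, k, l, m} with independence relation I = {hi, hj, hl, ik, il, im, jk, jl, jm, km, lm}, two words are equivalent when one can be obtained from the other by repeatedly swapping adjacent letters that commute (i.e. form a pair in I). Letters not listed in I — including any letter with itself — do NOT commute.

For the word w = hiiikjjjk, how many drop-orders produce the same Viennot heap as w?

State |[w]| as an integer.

84

0(h) covers ∅
1(i) covers ∅
2(i) covers 1:i
3(i) covers 2:i
4(k) covers 0:h
5(j) covers 3:i
6(j) covers 5:j
7(j) covers 6:j
8(k) covers 4:k
floor of heap: 0:h, 1:i
completions by unplaced set U, small U first (add the entries for U minus each lowest piece of U):
  |U|=1: {7}:1  {8}:1
  |U|=2: {4,8}:1  {6,7}:1  {7,8}:2
  |U|=3: {0,4,8}:1  {4,7,8}:3  {5,6,7}:1  {6,7,8}:3
  |U|=4: {0,4,7,8}:4  {3,5,6,7}:1  {4,6,7,8}:6  {5,6,7,8}:4
  |U|=5: {0,4,6,7,8}:10  {2,3,5,6,7}:1  {3,5,6,7,8}:5  {4,5,6,7,8}:10
  |U|=6: {0,4,5,6,7,8}:20  {1,2,3,5,6,7}:1  {2,3,5,6,7,8}:6  {3,4,5,6,7,8}:15
  |U|=7: {0,3,4,5,6,7,8}:35  {1,2,3,5,6,7,8}:7  {2,3,4,5,6,7,8}:21
  start at 0(h): 28
  start at 1(i): 56
sum over floor = 84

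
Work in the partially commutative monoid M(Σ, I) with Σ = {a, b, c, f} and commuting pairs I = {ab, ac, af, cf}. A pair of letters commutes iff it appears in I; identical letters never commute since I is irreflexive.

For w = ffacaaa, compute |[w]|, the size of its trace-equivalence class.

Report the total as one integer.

0(f) covers ∅
1(f) covers 0:f
2(a) covers ∅
3(c) covers ∅
4(a) covers 2:a
5(a) covers 4:a
6(a) covers 5:a
floor of heap: 0:f, 2:a, 3:c
completions by unplaced set U, small U first (add the entries for U minus each lowest piece of U):
  |U|=1: {1}:1  {3}:1  {6}:1
  |U|=2: {0,1}:1  {1,3}:2  {1,6}:2  {3,6}:2  {5,6}:1
  |U|=3: {0,1,3}:3  {0,1,6}:3  {1,3,6}:6  {1,5,6}:3  {3,5,6}:3  {4,5,6}:1
  |U|=4: {0,1,3,6}:12  {0,1,5,6}:6  {1,3,5,6}:12  {1,4,5,6}:4  {2,4,5,6}:1  {3,4,5,6}:4
  |U|=5: {0,1,3,5,6}:30  {0,1,4,5,6}:10  {1,2,4,5,6}:5  {1,3,4,5,6}:20  {2,3,4,5,6}:5
  start at 0(f): 30
  start at 2(a): 60
  start at 3(c): 15
sum over floor = 105

105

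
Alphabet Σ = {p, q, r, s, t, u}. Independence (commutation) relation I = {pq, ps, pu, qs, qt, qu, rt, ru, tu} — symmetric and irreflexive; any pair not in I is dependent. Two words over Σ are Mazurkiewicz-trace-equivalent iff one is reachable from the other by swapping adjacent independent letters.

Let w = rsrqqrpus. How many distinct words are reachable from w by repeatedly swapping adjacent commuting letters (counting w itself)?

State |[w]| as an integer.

11

#0=r has no predecessor
#1=s depends on [0:r]
#2=r depends on [1:s]
#3=q depends on [2:r]
#4=q depends on [3:q]
#5=r depends on [4:q]
#6=p depends on [5:r]
#7=u depends on [1:s]
#8=s depends on [5:r, 7:u]
sources: [0:r]
N(rest) = Σ N(rest − s) over sources s of rest; N(one piece) = 1:
  size 1 → [6]=1  [8]=1
  size 2 → [6,8]=2  [7,8]=1
  size 3 → [5,6,8]=2  [6,7,8]=3
  size 4 → [4,5,6,8]=2  [5,6,7,8]=5
  size 5 → [3,4,5,6,8]=2  [4,5,6,7,8]=7
  size 6 → [2,3,4,5,6,8]=2  [3,4,5,6,7,8]=9
  size 7 → [2,3,4,5,6,7,8]=11
  first=0(r) contributes 11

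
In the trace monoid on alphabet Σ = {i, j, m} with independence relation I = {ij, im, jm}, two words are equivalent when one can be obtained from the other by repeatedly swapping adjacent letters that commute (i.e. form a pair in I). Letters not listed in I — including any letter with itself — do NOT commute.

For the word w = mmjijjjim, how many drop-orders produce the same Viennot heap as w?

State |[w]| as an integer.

0(m) covers ∅
1(m) covers 0:m
2(j) covers ∅
3(i) covers ∅
4(j) covers 2:j
5(j) covers 4:j
6(j) covers 5:j
7(i) covers 3:i
8(m) covers 1:m
floor of heap: 0:m, 2:j, 3:i
completions by unplaced set U, small U first (add the entries for U minus each lowest piece of U):
  |U|=1: {6}:1  {7}:1  {8}:1
  |U|=2: {1,8}:1  {3,7}:1  {5,6}:1  {6,7}:2  {6,8}:2  {7,8}:2
  |U|=3: {0,1,8}:1  {1,6,8}:3  {1,7,8}:3  {3,6,7}:3  {3,7,8}:3  {4,5,6}:1  {5,6,7}:3  {5,6,8}:3  {6,7,8}:6
  |U|=4: {0,1,6,8}:4  {0,1,7,8}:4  {1,3,7,8}:6  {1,5,6,8}:6  {1,6,7,8}:12  {2,4,5,6}:1  {3,5,6,7}:6  {3,6,7,8}:12  {4,5,6,7}:4  {4,5,6,8}:4  {5,6,7,8}:12
  |U|=5: {0,1,3,7,8}:10  {0,1,5,6,8}:10  {0,1,6,7,8}:20  {1,3,6,7,8}:30  {1,4,5,6,8}:10  {1,5,6,7,8}:30  {2,4,5,6,7}:5  {2,4,5,6,8}:5  {3,4,5,6,7}:10  {3,5,6,7,8}:30  {4,5,6,7,8}:20
  |U|=6: {0,1,3,6,7,8}:60  {0,1,4,5,6,8}:20  {0,1,5,6,7,8}:60  {1,2,4,5,6,8}:15  {1,3,5,6,7,8}:90  {1,4,5,6,7,8}:60  {2,3,4,5,6,7}:15  {2,4,5,6,7,8}:30  {3,4,5,6,7,8}:60
  |U|=7: {0,1,2,4,5,6,8}:35  {0,1,3,5,6,7,8}:210  {0,1,4,5,6,7,8}:140  {1,2,4,5,6,7,8}:105  {1,3,4,5,6,7,8}:210  {2,3,4,5,6,7,8}:105
  start at 0(m): 420
  start at 2(j): 560
  start at 3(i): 280
sum over floor = 1260

1260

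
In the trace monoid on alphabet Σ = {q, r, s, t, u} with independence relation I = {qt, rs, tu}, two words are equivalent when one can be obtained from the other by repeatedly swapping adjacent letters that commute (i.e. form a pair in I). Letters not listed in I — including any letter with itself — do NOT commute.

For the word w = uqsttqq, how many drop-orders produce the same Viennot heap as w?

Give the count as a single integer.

piece 0:u — minimal
piece 1:q rests on {0:u}
piece 2:s rests on {1:q}
piece 3:t rests on {2:s}
piece 4:t rests on {3:t}
piece 5:q rests on {2:s}
piece 6:q rests on {5:q}
minimal pieces: {0:u}
ways to finish when only these pieces remain (= sum over removing one remaining piece with nothing left below it):
  1 left: {4}→1  {6}→1
  2 left: {3,4}→1  {4,6}→2  {5,6}→1
  3 left: {3,4,6}→3  {4,5,6}→3
  4 left: {3,4,5,6}→6
  5 left: {2,3,4,5,6}→6
  placing 0:u first → 6 extensions

6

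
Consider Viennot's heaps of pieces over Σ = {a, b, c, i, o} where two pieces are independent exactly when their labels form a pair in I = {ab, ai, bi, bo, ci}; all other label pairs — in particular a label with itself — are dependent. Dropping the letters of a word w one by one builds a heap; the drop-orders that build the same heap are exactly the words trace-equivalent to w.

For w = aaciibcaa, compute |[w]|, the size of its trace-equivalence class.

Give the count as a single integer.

#0=a has no predecessor
#1=a depends on [0:a]
#2=c depends on [1:a]
#3=i has no predecessor
#4=i depends on [3:i]
#5=b depends on [2:c]
#6=c depends on [5:b]
#7=a depends on [6:c]
#8=a depends on [7:a]
sources: [0:a, 3:i]
N(rest) = Σ N(rest − s) over sources s of rest; N(one piece) = 1:
  size 1 → [4]=1  [8]=1
  size 2 → [3,4]=1  [4,8]=2  [7,8]=1
  size 3 → [3,4,8]=3  [4,7,8]=3  [6,7,8]=1
  size 4 → [3,4,7,8]=6  [4,6,7,8]=4  [5,6,7,8]=1
  size 5 → [2,5,6,7,8]=1  [3,4,6,7,8]=10  [4,5,6,7,8]=5
  size 6 → [1,2,5,6,7,8]=1  [2,4,5,6,7,8]=6  [3,4,5,6,7,8]=15
  size 7 → [0,1,2,5,6,7,8]=1  [1,2,4,5,6,7,8]=7  [2,3,4,5,6,7,8]=21
  first=0(a) contributes 28
  first=3(i) contributes 8
|[w]| = 36

36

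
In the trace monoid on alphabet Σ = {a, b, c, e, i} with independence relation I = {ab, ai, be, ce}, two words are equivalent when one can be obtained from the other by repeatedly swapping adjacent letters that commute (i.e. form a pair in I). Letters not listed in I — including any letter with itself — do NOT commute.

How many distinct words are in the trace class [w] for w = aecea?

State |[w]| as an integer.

3

#0=a has no predecessor
#1=e depends on [0:a]
#2=c depends on [0:a]
#3=e depends on [1:e]
#4=a depends on [2:c, 3:e]
sources: [0:a]
N(rest) = Σ N(rest − s) over sources s of rest; N(one piece) = 1:
  size 1 → [4]=1
  size 2 → [2,4]=1  [3,4]=1
  size 3 → [1,3,4]=1  [2,3,4]=2
  first=0(a) contributes 3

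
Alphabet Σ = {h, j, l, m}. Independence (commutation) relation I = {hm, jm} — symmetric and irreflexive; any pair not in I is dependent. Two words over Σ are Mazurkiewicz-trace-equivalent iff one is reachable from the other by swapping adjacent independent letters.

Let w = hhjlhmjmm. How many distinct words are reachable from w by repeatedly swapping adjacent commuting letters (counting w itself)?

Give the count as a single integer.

10

0(h) covers ∅
1(h) covers 0:h
2(j) covers 1:h
3(l) covers 2:j
4(h) covers 3:l
5(m) covers 3:l
6(j) covers 4:h
7(m) covers 5:m
8(m) covers 7:m
floor of heap: 0:h
completions by unplaced set U, small U first (add the entries for U minus each lowest piece of U):
  |U|=1: {6}:1  {8}:1
  |U|=2: {4,6}:1  {6,8}:2  {7,8}:1
  |U|=3: {4,6,8}:3  {5,7,8}:1  {6,7,8}:3
  |U|=4: {4,6,7,8}:6  {5,6,7,8}:4
  |U|=5: {4,5,6,7,8}:10
  |U|=6: {3,4,5,6,7,8}:10
  |U|=7: {2,3,4,5,6,7,8}:10
  start at 0(h): 10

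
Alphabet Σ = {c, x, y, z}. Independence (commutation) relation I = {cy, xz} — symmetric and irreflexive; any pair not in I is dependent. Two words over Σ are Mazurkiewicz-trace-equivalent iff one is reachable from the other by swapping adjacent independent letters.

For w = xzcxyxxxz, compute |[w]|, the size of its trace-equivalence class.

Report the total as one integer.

8

drop 0:x onto floor
drop 1:z onto floor
drop 2:c onto {0:x, 1:z}
drop 3:x onto {2:c}
drop 4:y onto {3:x}
drop 5:x onto {4:y}
drop 6:x onto {5:x}
drop 7:x onto {6:x}
drop 8:z onto {4:y}
ground layer = {0:x, 1:z}
drop-orders for the pieces not yet dropped (sum over which currently-grounded one goes next):
  1 to go: {7} 1  {8} 1
  2 to go: {6,7} 1  {7,8} 2
  3 to go: {5,6,7} 1  {6,7,8} 3
  4 to go: {5,6,7,8} 4
  5 to go: {4,5,6,7,8} 4
  6 to go: {3,4,5,6,7,8} 4
  7 to go: {2,3,4,5,6,7,8} 4
  if 0:x drops first: 4 orders
  if 1:z drops first: 4 orders
heap linearizations: 8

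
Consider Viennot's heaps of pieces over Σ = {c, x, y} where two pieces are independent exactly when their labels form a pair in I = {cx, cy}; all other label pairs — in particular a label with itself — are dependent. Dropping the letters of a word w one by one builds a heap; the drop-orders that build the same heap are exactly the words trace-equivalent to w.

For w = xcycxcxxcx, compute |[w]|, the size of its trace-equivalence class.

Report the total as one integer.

210

0(x) covers ∅
1(c) covers ∅
2(y) covers 0:x
3(c) covers 1:c
4(x) covers 2:y
5(c) covers 3:c
6(x) covers 4:x
7(x) covers 6:x
8(c) covers 5:c
9(x) covers 7:x
floor of heap: 0:x, 1:c
completions by unplaced set U, small U first (add the entries for U minus each lowest piece of U):
  |U|=1: {8}:1  {9}:1
  |U|=2: {5,8}:1  {7,9}:1  {8,9}:2
  |U|=3: {3,5,8}:1  {5,8,9}:3  {6,7,9}:1  {7,8,9}:3
  |U|=4: {1,3,5,8}:1  {3,5,8,9}:4  {4,6,7,9}:1  {5,7,8,9}:6  {6,7,8,9}:4
  |U|=5: {1,3,5,8,9}:5  {2,4,6,7,9}:1  {3,5,7,8,9}:10  {4,6,7,8,9}:5  {5,6,7,8,9}:10
  |U|=6: {0,2,4,6,7,9}:1  {1,3,5,7,8,9}:15  {2,4,6,7,8,9}:6  {3,5,6,7,8,9}:20  {4,5,6,7,8,9}:15
  |U|=7: {0,2,4,6,7,8,9}:7  {1,3,5,6,7,8,9}:35  {2,4,5,6,7,8,9}:21  {3,4,5,6,7,8,9}:35
  |U|=8: {0,2,4,5,6,7,8,9}:28  {1,3,4,5,6,7,8,9}:70  {2,3,4,5,6,7,8,9}:56
  start at 0(x): 126
  start at 1(c): 84
sum over floor = 210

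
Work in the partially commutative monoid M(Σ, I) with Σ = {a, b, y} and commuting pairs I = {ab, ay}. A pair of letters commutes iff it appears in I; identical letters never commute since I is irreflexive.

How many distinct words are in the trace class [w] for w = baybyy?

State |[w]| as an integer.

#0=b has no predecessor
#1=a has no predecessor
#2=y depends on [0:b]
#3=b depends on [2:y]
#4=y depends on [3:b]
#5=y depends on [4:y]
sources: [0:b, 1:a]
N(rest) = Σ N(rest − s) over sources s of rest; N(one piece) = 1:
  size 1 → [1]=1  [5]=1
  size 2 → [1,5]=2  [4,5]=1
  size 3 → [1,4,5]=3  [3,4,5]=1
  size 4 → [1,3,4,5]=4  [2,3,4,5]=1
  first=0(b) contributes 5
  first=1(a) contributes 1
|[w]| = 6

6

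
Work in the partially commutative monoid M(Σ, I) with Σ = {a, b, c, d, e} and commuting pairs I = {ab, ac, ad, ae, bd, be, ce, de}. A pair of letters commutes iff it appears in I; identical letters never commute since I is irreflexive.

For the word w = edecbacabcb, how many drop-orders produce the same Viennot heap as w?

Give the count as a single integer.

1980

drop 0:e onto floor
drop 1:d onto floor
drop 2:e onto {0:e}
drop 3:c onto {1:d}
drop 4:b onto {3:c}
drop 5:a onto floor
drop 6:c onto {4:b}
drop 7:a onto {5:a}
drop 8:b onto {6:c}
drop 9:c onto {8:b}
drop 10:b onto {9:c}
ground layer = {0:e, 1:d, 5:a}
drop-orders for the pieces not yet dropped (sum over which currently-grounded one goes next):
  1 to go: {2} 1  {7} 1  {10} 1
  2 to go: {0,2} 1  {2,7} 2  {2,10} 2  {5,7} 1  {7,10} 2  {9,10} 1
  3 to go: {0,2,7} 3  {0,2,10} 3  {2,5,7} 3  {2,7,10} 6  {2,9,10} 3  {5,7,10} 3  {7,9,10} 3  {8,9,10} 1
  4 to go: {0,2,5,7} 6  {0,2,7,10} 12  {0,2,9,10} 6  {2,5,7,10} 12  {2,7,9,10} 12  {2,8,9,10} 4  {5,7,9,10} 6  {6,8,9,10} 1  {7,8,9,10} 4
  5 to go: {0,2,5,7,10} 30  {0,2,7,9,10} 30  {0,2,8,9,10} 10  {2,5,7,9,10} 30  {2,6,8,9,10} 5  {2,7,8,9,10} 20  {4,6,8,9,10} 1  {5,7,8,9,10} 10  {6,7,8,9,10} 5
  6 to go: {0,2,5,7,9,10} 90  {0,2,6,8,9,10} 15  {0,2,7,8,9,10} 60  {2,4,6,8,9,10} 6  {2,5,7,8,9,10} 60  {2,6,7,8,9,10} 30  {3,4,6,8,9,10} 1  {4,6,7,8,9,10} 6  {5,6,7,8,9,10} 15
  7 to go: {0,2,4,6,8,9,10} 21  {0,2,5,7,8,9,10} 210  {0,2,6,7,8,9,10} 105  {1,3,4,6,8,9,10} 1  {2,3,4,6,8,9,10} 7  {2,4,6,7,8,9,10} 42  {2,5,6,7,8,9,10} 105  {3,4,6,7,8,9,10} 7  {4,5,6,7,8,9,10} 21
  8 to go: {0,2,3,4,6,8,9,10} 28  {0,2,4,6,7,8,9,10} 168  {0,2,5,6,7,8,9,10} 420  {1,2,3,4,6,8,9,10} 8  {1,3,4,6,7,8,9,10} 8  {2,3,4,6,7,8,9,10} 56  {2,4,5,6,7,8,9,10} 168  {3,4,5,6,7,8,9,10} 28
  9 to go: {0,1,2,3,4,6,8,9,10} 36  {0,2,3,4,6,7,8,9,10} 252  {0,2,4,5,6,7,8,9,10} 756  {1,2,3,4,6,7,8,9,10} 72  {1,3,4,5,6,7,8,9,10} 36  {2,3,4,5,6,7,8,9,10} 252
  if 0:e drops first: 360 orders
  if 1:d drops first: 1260 orders
  if 5:a drops first: 360 orders
heap linearizations: 1980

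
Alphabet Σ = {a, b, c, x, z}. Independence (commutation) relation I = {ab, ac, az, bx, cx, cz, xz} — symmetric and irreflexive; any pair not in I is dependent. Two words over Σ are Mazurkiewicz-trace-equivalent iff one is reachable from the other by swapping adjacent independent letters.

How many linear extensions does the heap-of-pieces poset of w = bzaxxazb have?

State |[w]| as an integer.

0(b) covers ∅
1(z) covers 0:b
2(a) covers ∅
3(x) covers 2:a
4(x) covers 3:x
5(a) covers 4:x
6(z) covers 1:z
7(b) covers 6:z
floor of heap: 0:b, 2:a
completions by unplaced set U, small U first (add the entries for U minus each lowest piece of U):
  |U|=1: {5}:1  {7}:1
  |U|=2: {4,5}:1  {5,7}:2  {6,7}:1
  |U|=3: {1,6,7}:1  {3,4,5}:1  {4,5,7}:3  {5,6,7}:3
  |U|=4: {0,1,6,7}:1  {1,5,6,7}:4  {2,3,4,5}:1  {3,4,5,7}:4  {4,5,6,7}:6
  |U|=5: {0,1,5,6,7}:5  {1,4,5,6,7}:10  {2,3,4,5,7}:5  {3,4,5,6,7}:10
  |U|=6: {0,1,4,5,6,7}:15  {1,3,4,5,6,7}:20  {2,3,4,5,6,7}:15
  start at 0(b): 35
  start at 2(a): 35
sum over floor = 70

70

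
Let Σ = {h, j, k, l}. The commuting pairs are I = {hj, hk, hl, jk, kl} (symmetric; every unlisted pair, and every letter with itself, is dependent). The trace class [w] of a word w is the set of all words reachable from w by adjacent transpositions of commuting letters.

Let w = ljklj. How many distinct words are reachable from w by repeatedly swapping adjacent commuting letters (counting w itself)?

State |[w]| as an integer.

5

drop 0:l onto floor
drop 1:j onto {0:l}
drop 2:k onto floor
drop 3:l onto {1:j}
drop 4:j onto {3:l}
ground layer = {0:l, 2:k}
drop-orders for the pieces not yet dropped (sum over which currently-grounded one goes next):
  1 to go: {2} 1  {4} 1
  2 to go: {2,4} 2  {3,4} 1
  3 to go: {1,3,4} 1  {2,3,4} 3
  if 0:l drops first: 4 orders
  if 2:k drops first: 1 orders
heap linearizations: 5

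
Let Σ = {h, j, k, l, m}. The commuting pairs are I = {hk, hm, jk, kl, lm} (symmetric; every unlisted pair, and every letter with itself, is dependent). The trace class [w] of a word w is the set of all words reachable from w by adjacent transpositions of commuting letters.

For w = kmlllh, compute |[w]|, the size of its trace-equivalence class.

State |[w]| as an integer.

0(k) covers ∅
1(m) covers 0:k
2(l) covers ∅
3(l) covers 2:l
4(l) covers 3:l
5(h) covers 4:l
floor of heap: 0:k, 2:l
completions by unplaced set U, small U first (add the entries for U minus each lowest piece of U):
  |U|=1: {1}:1  {5}:1
  |U|=2: {0,1}:1  {1,5}:2  {4,5}:1
  |U|=3: {0,1,5}:3  {1,4,5}:3  {3,4,5}:1
  |U|=4: {0,1,4,5}:6  {1,3,4,5}:4  {2,3,4,5}:1
  start at 0(k): 5
  start at 2(l): 10
sum over floor = 15

15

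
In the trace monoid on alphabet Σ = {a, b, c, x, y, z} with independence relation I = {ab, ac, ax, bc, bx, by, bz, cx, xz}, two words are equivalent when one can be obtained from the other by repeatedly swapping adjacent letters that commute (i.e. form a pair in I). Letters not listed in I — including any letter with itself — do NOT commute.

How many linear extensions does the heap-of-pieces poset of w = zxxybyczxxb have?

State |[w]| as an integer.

#0=z has no predecessor
#1=x has no predecessor
#2=x depends on [1:x]
#3=y depends on [0:z, 2:x]
#4=b has no predecessor
#5=y depends on [3:y]
#6=c depends on [5:y]
#7=z depends on [6:c]
#8=x depends on [5:y]
#9=x depends on [8:x]
#10=b depends on [4:b]
sources: [0:z, 1:x, 4:b]
N(rest) = Σ N(rest − s) over sources s of rest; N(one piece) = 1:
  size 1 → [7]=1  [9]=1  [10]=1
  size 2 → [4,10]=1  [6,7]=1  [7,9]=2  [7,10]=2  [8,9]=1  [9,10]=2
  size 3 → [4,7,10]=3  [4,9,10]=3  [6,7,9]=3  [6,7,10]=3  [7,8,9]=3  [7,9,10]=6  [8,9,10]=3
  size 4 → [4,6,7,10]=6  [4,7,9,10]=12  [4,8,9,10]=6  [6,7,8,9]=6  [6,7,9,10]=12  [7,8,9,10]=12
  size 5 → [4,6,7,9,10]=30  [4,7,8,9,10]=30  [5,6,7,8,9]=6  [6,7,8,9,10]=30
  size 6 → [3,5,6,7,8,9]=6  [4,6,7,8,9,10]=90  [5,6,7,8,9,10]=36
  size 7 → [0,3,5,6,7,8,9]=6  [2,3,5,6,7,8,9]=6  [3,5,6,7,8,9,10]=42  [4,5,6,7,8,9,10]=126
  size 8 → [0,2,3,5,6,7,8,9]=12  [0,3,5,6,7,8,9,10]=48  [1,2,3,5,6,7,8,9]=6  [2,3,5,6,7,8,9,10]=48  [3,4,5,6,7,8,9,10]=168
  size 9 → [0,1,2,3,5,6,7,8,9]=18  [0,2,3,5,6,7,8,9,10]=108  [0,3,4,5,6,7,8,9,10]=216  [1,2,3,5,6,7,8,9,10]=54  [2,3,4,5,6,7,8,9,10]=216
  first=0(z) contributes 270
  first=1(x) contributes 540
  first=4(b) contributes 180
|[w]| = 990

990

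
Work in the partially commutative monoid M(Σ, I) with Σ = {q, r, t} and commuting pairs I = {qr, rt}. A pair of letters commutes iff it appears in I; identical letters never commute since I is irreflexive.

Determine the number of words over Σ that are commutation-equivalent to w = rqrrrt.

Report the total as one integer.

15

0(r) covers ∅
1(q) covers ∅
2(r) covers 0:r
3(r) covers 2:r
4(r) covers 3:r
5(t) covers 1:q
floor of heap: 0:r, 1:q
completions by unplaced set U, small U first (add the entries for U minus each lowest piece of U):
  |U|=1: {4}:1  {5}:1
  |U|=2: {1,5}:1  {3,4}:1  {4,5}:2
  |U|=3: {1,4,5}:3  {2,3,4}:1  {3,4,5}:3
  |U|=4: {0,2,3,4}:1  {1,3,4,5}:6  {2,3,4,5}:4
  start at 0(r): 10
  start at 1(q): 5
sum over floor = 15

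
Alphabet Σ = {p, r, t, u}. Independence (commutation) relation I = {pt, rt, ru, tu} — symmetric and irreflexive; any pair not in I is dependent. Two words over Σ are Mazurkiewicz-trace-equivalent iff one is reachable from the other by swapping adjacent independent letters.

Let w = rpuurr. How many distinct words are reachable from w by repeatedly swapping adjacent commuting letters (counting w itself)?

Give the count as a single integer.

6

piece 0:r — minimal
piece 1:p rests on {0:r}
piece 2:u rests on {1:p}
piece 3:u rests on {2:u}
piece 4:r rests on {1:p}
piece 5:r rests on {4:r}
minimal pieces: {0:r}
ways to finish when only these pieces remain (= sum over removing one remaining piece with nothing left below it):
  1 left: {3}→1  {5}→1
  2 left: {2,3}→1  {3,5}→2  {4,5}→1
  3 left: {2,3,5}→3  {3,4,5}→3
  4 left: {2,3,4,5}→6
  placing 0:r first → 6 extensions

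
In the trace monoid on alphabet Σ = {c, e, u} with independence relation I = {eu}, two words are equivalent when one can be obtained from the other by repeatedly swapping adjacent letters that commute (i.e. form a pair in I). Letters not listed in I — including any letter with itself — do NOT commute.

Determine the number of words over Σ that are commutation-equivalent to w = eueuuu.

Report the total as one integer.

#0=e has no predecessor
#1=u has no predecessor
#2=e depends on [0:e]
#3=u depends on [1:u]
#4=u depends on [3:u]
#5=u depends on [4:u]
sources: [0:e, 1:u]
N(rest) = Σ N(rest − s) over sources s of rest; N(one piece) = 1:
  size 1 → [2]=1  [5]=1
  size 2 → [0,2]=1  [2,5]=2  [4,5]=1
  size 3 → [0,2,5]=3  [2,4,5]=3  [3,4,5]=1
  size 4 → [0,2,4,5]=6  [1,3,4,5]=1  [2,3,4,5]=4
  first=0(e) contributes 5
  first=1(u) contributes 10
|[w]| = 15

15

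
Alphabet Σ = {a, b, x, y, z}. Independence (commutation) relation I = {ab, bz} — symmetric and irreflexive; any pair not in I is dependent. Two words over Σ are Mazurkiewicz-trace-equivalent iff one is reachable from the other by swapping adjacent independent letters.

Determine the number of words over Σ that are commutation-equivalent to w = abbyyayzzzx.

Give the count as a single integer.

0(a) covers ∅
1(b) covers ∅
2(b) covers 1:b
3(y) covers 0:a, 2:b
4(y) covers 3:y
5(a) covers 4:y
6(y) covers 5:a
7(z) covers 6:y
8(z) covers 7:z
9(z) covers 8:z
10(x) covers 9:z
floor of heap: 0:a, 1:b
completions by unplaced set U, small U first (add the entries for U minus each lowest piece of U):
  |U|=1: {10}:1
  |U|=2: {9,10}:1
  |U|=3: {8,9,10}:1
  |U|=4: {7,8,9,10}:1
  |U|=5: {6,7,8,9,10}:1
  |U|=6: {5,6,7,8,9,10}:1
  |U|=7: {4,5,6,7,8,9,10}:1
  |U|=8: {3,4,5,6,7,8,9,10}:1
  |U|=9: {0,3,4,5,6,7,8,9,10}:1  {2,3,4,5,6,7,8,9,10}:1
  start at 0(a): 1
  start at 1(b): 2
sum over floor = 3

3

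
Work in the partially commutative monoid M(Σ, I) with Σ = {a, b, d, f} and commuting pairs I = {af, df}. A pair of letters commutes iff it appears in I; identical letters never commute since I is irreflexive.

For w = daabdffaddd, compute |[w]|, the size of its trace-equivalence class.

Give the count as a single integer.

piece 0:d — minimal
piece 1:a rests on {0:d}
piece 2:a rests on {1:a}
piece 3:b rests on {2:a}
piece 4:d rests on {3:b}
piece 5:f rests on {3:b}
piece 6:f rests on {5:f}
piece 7:a rests on {4:d}
piece 8:d rests on {7:a}
piece 9:d rests on {8:d}
piece 10:d rests on {9:d}
minimal pieces: {0:d}
ways to finish when only these pieces remain (= sum over removing one remaining piece with nothing left below it):
  1 left: {6}→1  {10}→1
  2 left: {5,6}→1  {6,10}→2  {9,10}→1
  3 left: {5,6,10}→3  {6,9,10}→3  {8,9,10}→1
  4 left: {5,6,9,10}→6  {6,8,9,10}→4  {7,8,9,10}→1
  5 left: {4,7,8,9,10}→1  {5,6,8,9,10}→10  {6,7,8,9,10}→5
  6 left: {4,6,7,8,9,10}→6  {5,6,7,8,9,10}→15
  7 left: {4,5,6,7,8,9,10}→21
  8 left: {3,4,5,6,7,8,9,10}→21
  9 left: {2,3,4,5,6,7,8,9,10}→21
  placing 0:d first → 21 extensions

21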